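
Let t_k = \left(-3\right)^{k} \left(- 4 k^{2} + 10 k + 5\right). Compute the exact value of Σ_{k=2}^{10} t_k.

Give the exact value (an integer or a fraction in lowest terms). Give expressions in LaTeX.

Σ = -13817439

Ratio r(k) = 3*(-4*k**2 + 2*k + 11)/(4*k**2 - 10*k - 5).
Normal form (A,B,C) = (-3, 1, k**2 - 5*k/2 - 5/4).
Set up (-3)·f(k+1) − (1)·f(k) − (k**2 - 5*k/2 - 5/4) = 0.
Degrees (0,0,2) ⇒ d ≤ 2.
Coefficient equations give f(k) = -(k**2 - 4*k + 1)/4.
Then R = B(k−1)f/C = -(k**2 - 4*k + 1)/(4*k**2 - 10*k - 5), so s_k = R(k)·t_k = (-3)**k*(k**2 - 4*k + 1).
s_(k+1) − s_k = (-3)**k*(-4*k**2 + 10*k + 5) = t_k.
Sum = s_(11) − s_(2); s_(11) = -13817466, s_(2) = -27 ⇒ -13817439.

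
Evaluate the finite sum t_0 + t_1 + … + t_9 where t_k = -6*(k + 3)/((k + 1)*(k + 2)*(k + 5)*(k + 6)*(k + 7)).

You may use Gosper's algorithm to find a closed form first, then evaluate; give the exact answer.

Σ = -29/440

Step 1: r(k) = (k + 1)*(k + 4)*(k + 5)/((k + 3)**2*(k + 8)).
Gosper form: A/B · C(k+1)/C(k) with A=k + 1, B=k + 8, C=k**3 + 10*k**2 + 33*k + 36.
Set up (k + 1)·f(k+1) − (k + 7)·f(k) − (k**3 + 10*k**2 + 33*k + 36) = 0.
Bound: deg f ≤ 6.
Match coefficients ⇒ f(k) = k*(k + 2)*(k + 3)*(k + 4)*(k**2 + 12*k + 41)/90.
R(k) = B(k−1)·f(k)/C(k) = k*(k + 2)*(k + 7)*(k**2 + 12*k + 41)/(90*(k + 3)); s_k = R·t_k = k*(-k**2 - 12*k - 41)/(15*(k**3 + 12*k**2 + 41*k + 30)).
Δs = 6*(-k - 3)/(k**5 + 21*k**4 + 163*k**3 + 567*k**2 + 844*k + 420), as required.
Telescoping: Σ = s_(10) − s_(0) = -29/440 − (0) = -29/440.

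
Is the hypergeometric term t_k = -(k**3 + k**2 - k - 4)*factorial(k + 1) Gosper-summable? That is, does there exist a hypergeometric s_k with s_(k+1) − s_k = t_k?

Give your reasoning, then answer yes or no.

t_(k+1)/t_k = -(k + 2)*(k - (k + 1)**3 - (k + 1)**2 + 5)/(k**3 + k**2 - k - 4).
Gosper form: A/B · C(k+1)/C(k) with A=k + 2, B=1, C=k**3 + k**2 - k - 4.
f must satisfy (k + 2)·f(k+1) − (1)·f(k) = k**3 + k**2 - k - 4.
Bound: deg f ≤ 2.
Coefficient equations give f(k) = k**2 - 2*k - 2.
So s_k = (B(k−1)f/C)·t_k = ((k**2 - 2*k - 2)/(k**3 + k**2 - k - 4))·t_k = (-k**2 + 2*k + 2)*factorial(k + 1).
Δs = -(k**3 + k**2 - k - 4)*factorial(k + 1), as required.

Yes. s_k = (-k**2 + 2*k + 2)*factorial(k + 1).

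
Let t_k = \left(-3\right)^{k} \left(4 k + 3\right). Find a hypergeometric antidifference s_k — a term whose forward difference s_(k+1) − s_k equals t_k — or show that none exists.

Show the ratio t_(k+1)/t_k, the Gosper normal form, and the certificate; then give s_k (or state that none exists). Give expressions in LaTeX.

s_k = - \left(-3\right)^{k} k

t_(k+1)/t_k = 3*(-4*k - 7)/(4*k + 3).
Take A(k)=-3, B(k)=1, C(k)=k + 3/4.
Key eq: (-3)·f(k+1) = (1)·f(k) + (k + 3/4).
deg f ≤ 1 (via 0,0,1).
Coefficient equations give f(k) = -k/4.
Get s_k = R·t_k = -(-3)**k*k with R(k) = B(k−1)f(k)/C(k) = -k/(4*k + 3).
s_(k+1) − s_k = (-3)**k*(4*k + 3) = t_k.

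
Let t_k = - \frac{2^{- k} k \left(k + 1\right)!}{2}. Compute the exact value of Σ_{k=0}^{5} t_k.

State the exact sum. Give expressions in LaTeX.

Ratio r(k) = (k + 1)*(k + 2)/(2*k).
Normal form (A,B,C) = (k/2 + 1, 1, k).
Key eq: (k/2 + 1)·f(k+1) = (1)·f(k) + (k).
From deg A=1, deg B=0, deg C=1: d=0.
Coefficient equations give f(k) = 2.
Then R = B(k−1)f/C = 2/k, so s_k = R(k)·t_k = -factorial(k + 1)/2**k.
s_(k+1) − s_k = -k*factorial(k + 1)/(2*2**k) = t_k.
Sum = s_(6) − s_(0); s_(6) = -315/4, s_(0) = -1 ⇒ -311/4.

Σ = -311/4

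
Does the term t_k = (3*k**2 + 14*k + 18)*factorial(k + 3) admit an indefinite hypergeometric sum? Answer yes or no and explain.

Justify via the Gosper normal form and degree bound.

Yes. s_k = (3*k + 2)*factorial(k + 3).

Step 1: r(k) = (k + 4)*(14*k + 3*(k + 1)**2 + 32)/(3*k**2 + 14*k + 18).
Normal form (A,B,C) = (k + 4, 1, k**2 + 14*k/3 + 6).
Set up (k + 4)·f(k+1) − (1)·f(k) − (k**2 + 14*k/3 + 6) = 0.
deg f ≤ 1 (via 1,0,2).
Solve for f: f(k) = (3*k + 2)/3 (degree 1 ≤ 1).
Then R = B(k−1)f/C = (3*k + 2)/(3*k**2 + 14*k + 18), so s_k = R(k)·t_k = (3*k + 2)*factorial(k + 3).
Verify: (3*k**2 + 14*k + 18)*factorial(k + 3) matches t_k.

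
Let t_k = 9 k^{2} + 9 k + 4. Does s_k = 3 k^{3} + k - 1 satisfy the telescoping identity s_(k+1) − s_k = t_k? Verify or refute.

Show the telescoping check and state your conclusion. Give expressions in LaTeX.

Valid — Δs_k = t_k.

s_(k+1) = k + 3*(k + 1)**3
s_(k+1) − s_k = 9*k**2 + 9*k + 4
(s_(k+1) − s_k) − t_k = 0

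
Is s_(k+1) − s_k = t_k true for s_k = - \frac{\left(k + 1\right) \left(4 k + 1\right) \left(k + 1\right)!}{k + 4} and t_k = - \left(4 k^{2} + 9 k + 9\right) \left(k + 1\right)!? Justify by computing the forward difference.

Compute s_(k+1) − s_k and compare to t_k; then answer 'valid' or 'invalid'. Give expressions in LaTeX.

s_(k+1) = -(k + 2)*(4*k + 5)*factorial(k + 2)/(k + 5)
s_(k+1) − s_k = -(4*k**4 + 33*k**3 + 95*k**2 + 138*k + 75)*factorial(k + 1)/((k + 4)*(k + 5))
(s_(k+1) − s_k) − t_k = 3*(4*k**3 + 25*k**2 + 41*k + 35)*factorial(k + 1)/((k + 4)*(k + 5))

Invalid: residual \frac{3 \left(4 k^{3} + 25 k^{2} + 41 k + 35\right) \left(k + 1\right)!}{\left(k + 4\right) \left(k + 5\right)} ≠ 0.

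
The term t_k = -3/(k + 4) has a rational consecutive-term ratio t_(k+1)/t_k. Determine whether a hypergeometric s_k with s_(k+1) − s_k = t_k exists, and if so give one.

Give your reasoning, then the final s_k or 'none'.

Step 1: r(k) = (k + 4)/(k + 5).
So A=k + 4 and B=k + 5, with C=1.
Need (k + 4)·f(k+1) − (k + 4)·f(k) = 1.
deg f ≤ 0 (via 1,1,0).
Put f(k) = c0: A·f(k+1) − B(k−1)·f(k) − C = -1; need -1 = 0 — inconsistent ⇒ no f, not summable.

none (Gosper's algorithm certifies no s_k)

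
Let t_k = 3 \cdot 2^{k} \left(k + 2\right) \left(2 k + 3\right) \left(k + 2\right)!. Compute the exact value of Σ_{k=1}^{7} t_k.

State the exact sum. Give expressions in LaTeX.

Ratio r(k) = (k + 3)**2*(4*k + 10)/((k + 2)*(2*k + 3)).
Factor: A=2*k + 6; B=1; C=k**2 + 7*k/2 + 3.
Set up (2*k + 6)·f(k+1) − (1)·f(k) − (k**2 + 7*k/2 + 3) = 0.
d = 1 from the (1,0,2) case.
Coefficient equations give f(k) = k/2.
So s_k = (B(k−1)f/C)·t_k = (k/((k + 2)*(2*k + 3)))·t_k = 3*2**k*k*factorial(k + 2).
Δs = 3*2**k*(k + 2)*(2*k + 3)*factorial(k + 2), as required.
Evaluate s at k=8 and k=1: 22295347200 and 36; difference 22295347164.

Σ = 22295347164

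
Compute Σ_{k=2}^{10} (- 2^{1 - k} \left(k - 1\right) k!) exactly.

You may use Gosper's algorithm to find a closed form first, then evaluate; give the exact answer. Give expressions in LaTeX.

Σ = -155921/2

Ratio r(k) = k*(k + 1)/(2*(k - 1)).
A = k/2 + 1/2, B = 1, C = k - 1.
Need (k/2 + 1/2)·f(k+1) − (1)·f(k) = k - 1.
Degrees (1,0,1) ⇒ d ≤ 0.
Solving with deg f ≤ 0: f(k) = 2.
So s_k = (B(k−1)f/C)·t_k = (2/(k - 1))·t_k = -2**(2 - k)*factorial(k).
Verify: -2**(1 - k)*(k - 1)*factorial(k) matches t_k.
Telescoping: Σ = s_(11) − s_(2) = -155925/2 − (-2) = -155921/2.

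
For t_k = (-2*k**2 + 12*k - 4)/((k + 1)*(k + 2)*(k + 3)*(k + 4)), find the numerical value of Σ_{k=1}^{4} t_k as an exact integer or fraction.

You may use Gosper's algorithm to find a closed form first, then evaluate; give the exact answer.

Σ = 3/28

t_(k+1)/t_k = (k**3 - 3*k**2 - 7*k - 3)/(k**3 - k**2 - 28*k + 10).
A = k + 1, B = k + 5, C = k**2 - 6*k + 2.
Need (k + 1)·f(k+1) − (k + 4)·f(k) = k**2 - 6*k + 2.
From deg A=1, deg B=1, deg C=2: d=3.
Solve for f: f(k) = k*(k**2 - 6*k + 29)/12 (degree 3 ≤ 3).
Certificate R = B(k−1)f/C = k*(k + 4)*(k**2 - 6*k + 29)/(12*(k**2 - 6*k + 2)) gives s_k = -k*(k**2 - 6*k + 29)/(6*(k + 1)*(k + 2)*(k + 3)).
Δs = 2*(-k**2 + 6*k - 2)/(k**4 + 10*k**3 + 35*k**2 + 50*k + 24), as required.
Σ_(k=1)^(4) t_k = s_(5) − s_(1) = -5/84 − (-1/6) = 3/28.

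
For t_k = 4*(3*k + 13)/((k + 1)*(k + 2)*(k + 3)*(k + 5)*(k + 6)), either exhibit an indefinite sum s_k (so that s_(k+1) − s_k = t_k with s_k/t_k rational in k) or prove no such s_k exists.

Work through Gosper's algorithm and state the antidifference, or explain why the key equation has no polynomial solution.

s_k = 2*k*(k**2 + 8*k + 17)/(5*(k**3 + 8*k**2 + 17*k + 10))

r(k) = (k + 1)*(k + 5)*(3*k + 16)/((k + 4)*(k + 7)*(3*k + 13)) after simplifying.
Take A(k)=k + 1, B(k)=k + 7, C(k)=k**2 + 25*k/3 + 52/3.
f must satisfy (k + 1)·f(k+1) − (k + 6)·f(k) = k**2 + 25*k/3 + 52/3.
From deg A=1, deg B=1, deg C=2: d=5.
Solving with deg f ≤ 5: f(k) = k*(k + 3)*(k + 4)*(k**2 + 8*k + 17)/30.
So s_k = (B(k−1)f/C)·t_k = (k*(k + 3)*(k + 6)*(k**2 + 8*k + 17)/(10*(3*k + 13)))·t_k = 2*k*(k**2 + 8*k + 17)/(5*(k**3 + 8*k**2 + 17*k + 10)).
Δs = 4*(3*k + 13)/(k**5 + 17*k**4 + 107*k**3 + 307*k**2 + 396*k + 180), as required.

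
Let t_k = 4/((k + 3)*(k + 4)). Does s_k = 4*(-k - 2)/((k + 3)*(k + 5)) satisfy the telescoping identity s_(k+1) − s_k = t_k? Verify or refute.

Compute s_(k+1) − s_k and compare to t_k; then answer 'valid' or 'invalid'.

Invalid: residual 12*(-2*k - 9)/(k**4 + 18*k**3 + 119*k**2 + 342*k + 360) ≠ 0.

s_(k+1) = 4*(-k - 3)/((k + 4)*(k + 6))
s_(k+1) − s_k = 4*(k**2 + 5*k + 3)/(k**4 + 18*k**3 + 119*k**2 + 342*k + 360)
(s_(k+1) − s_k) − t_k = 12*(-2*k - 9)/(k**4 + 18*k**3 + 119*k**2 + 342*k + 360)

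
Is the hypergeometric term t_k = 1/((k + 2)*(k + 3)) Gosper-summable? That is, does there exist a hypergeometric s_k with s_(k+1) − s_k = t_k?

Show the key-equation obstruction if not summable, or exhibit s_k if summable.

Compute t_(k+1)/t_k: get (k + 2)/(k + 4).
Normal form (A,B,C) = (k + 2, k + 4, 1).
Key eq: (k + 2)·f(k+1) = (k + 3)·f(k) + (1).
deg f ≤ 1 (via 1,1,0).
A polynomial solution: f(k) = k/2.
R(k) = B(k−1)·f(k)/C(k) = k*(k + 3)/2; s_k = R·t_k = k/(2*(k + 2)).
Verify: 1/(k**2 + 5*k + 6) matches t_k.

Yes. s_k = k/(2*(k + 2)).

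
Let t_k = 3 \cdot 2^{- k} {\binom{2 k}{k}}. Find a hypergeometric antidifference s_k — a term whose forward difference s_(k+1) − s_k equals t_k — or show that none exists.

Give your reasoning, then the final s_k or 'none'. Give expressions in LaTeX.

none (Gosper's algorithm certifies no s_k)

r(k) = (2*k + 1)/(k + 1) after simplifying.
So A=2*k + 1 and B=k + 1, with C=1.
Set up (2*k + 1)·f(k+1) − (k)·f(k) − (1) = 0.
Degrees (1,1,0) ⇒ d ≤ -1.
Negative degree bound (-1): no f exists, t_k not Gosper-summable.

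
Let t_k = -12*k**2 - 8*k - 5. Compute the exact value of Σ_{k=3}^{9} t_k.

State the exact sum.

Σ = -3731

t_(k+1)/t_k = (12*k**2 + 32*k + 25)/(12*k**2 + 8*k + 5).
Gosper form: A/B · C(k+1)/C(k) with A=1, B=1, C=k**2 + 2*k/3 + 5/12.
Set up (1)·f(k+1) − (1)·f(k) − (k**2 + 2*k/3 + 5/12) = 0.
d = 3 from the (0,0,2) case.
A polynomial solution: f(k) = k*(4*k**2 - 2*k + 3)/12.
Then R = B(k−1)f/C = k*(4*k**2 - 2*k + 3)/(12*k**2 + 8*k + 5), so s_k = R(k)·t_k = k*(-4*k**2 + 2*k - 3).
Check: Δs_k = -12*k**2 - 8*k - 5. ✓
Sum = s_(10) − s_(3); s_(10) = -3830, s_(3) = -99 ⇒ -3731.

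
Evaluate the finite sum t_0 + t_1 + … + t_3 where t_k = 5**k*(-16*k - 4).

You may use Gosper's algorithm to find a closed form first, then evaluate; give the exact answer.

Step 1: r(k) = 5*(4*k + 5)/(4*k + 1).
Take A(k)=5, B(k)=1, C(k)=k + 1/4.
Set up (5)·f(k+1) − (1)·f(k) − (k + 1/4) = 0.
d = 1 from the (0,0,1) case.
Solve for f: f(k) = (k - 1)/4 (degree 1 ≤ 1).
So s_k = (B(k−1)f/C)·t_k = ((k - 1)/(4*k + 1))·t_k = 4*5**k*(1 - k).
s_(k+1) − s_k = 5**k*(-16*k - 4) = t_k.
Sum = s_(4) − s_(0); s_(4) = -7500, s_(0) = 4 ⇒ -7504.

Σ = -7504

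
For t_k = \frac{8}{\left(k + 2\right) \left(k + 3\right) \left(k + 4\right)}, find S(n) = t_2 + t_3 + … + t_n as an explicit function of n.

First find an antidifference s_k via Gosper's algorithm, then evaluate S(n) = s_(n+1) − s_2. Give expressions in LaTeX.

S(n) = \frac{n^{2} + 7 n - 8}{5 \left(n^{2} + 7 n + 12\right)}

The ratio is (k + 2)/(k + 5).
A = k + 2, B = k + 5, C = 1.
Need (k + 2)·f(k+1) − (k + 4)·f(k) = 1.
From deg A=1, deg B=1, deg C=0: d=2.
Match coefficients ⇒ f(k) = k*(k + 5)/12.
R(k) = B(k−1)·f(k)/C(k) = k*(k + 4)*(k + 5)/12; s_k = R·t_k = 2*k*(k + 5)/(3*(k + 2)*(k + 3)).
Verify: 8/(k**3 + 9*k**2 + 26*k + 24) matches t_k.
Σ_(k=2)^n t_k = s_(n+1) − s_(2) = (2*(n**2 + 7*n + 6)/(3*(n**2 + 7*n + 12))) − (7/15), i.e. (n**2 + 7*n - 8)/(5*(n**2 + 7*n + 12)).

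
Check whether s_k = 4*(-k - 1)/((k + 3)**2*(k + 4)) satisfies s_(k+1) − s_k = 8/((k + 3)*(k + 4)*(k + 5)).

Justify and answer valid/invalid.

Invalid: residual 8*(-3*k - 11)/(k**5 + 19*k**4 + 143*k**3 + 533*k**2 + 984*k + 720) ≠ 0.

s_(k+1) = 4*(-k - 2)/((k + 4)**2*(k + 5))
s_(k+1) − s_k = 8*(k**2 + 4*k + 1)/(k**5 + 19*k**4 + 143*k**3 + 533*k**2 + 984*k + 720)
(s_(k+1) − s_k) − t_k = 8*(-3*k - 11)/(k**5 + 19*k**4 + 143*k**3 + 533*k**2 + 984*k + 720)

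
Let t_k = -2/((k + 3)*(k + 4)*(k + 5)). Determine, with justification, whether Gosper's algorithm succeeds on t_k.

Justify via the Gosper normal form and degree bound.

Yes. s_k = k*(-k - 7)/(12*(k + 3)*(k + 4)).

r(k) = (k + 3)/(k + 6) after simplifying.
A = k + 3, B = k + 6, C = 1.
f must satisfy (k + 3)·f(k+1) − (k + 5)·f(k) = 1.
Degrees (1,1,0) ⇒ d ≤ 2.
Match coefficients ⇒ f(k) = k*(k + 7)/24.
Certificate R = B(k−1)f/C = k*(k + 5)*(k + 7)/24 gives s_k = k*(-k - 7)/(12*(k + 3)*(k + 4)).
Verify: -2/(k**3 + 12*k**2 + 47*k + 60) matches t_k.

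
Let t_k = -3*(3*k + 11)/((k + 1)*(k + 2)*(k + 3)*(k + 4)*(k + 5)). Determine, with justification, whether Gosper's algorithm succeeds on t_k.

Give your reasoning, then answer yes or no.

The ratio is (k + 1)*(3*k + 14)/((k + 6)*(3*k + 11)).
So A=k + 1 and B=k + 6, with C=k + 11/3.
f must satisfy (k + 1)·f(k+1) − (k + 5)·f(k) = k + 11/3.
d = 4 from the (1,1,1) case.
Coefficient equations give f(k) = k*(k + 3)*(k**2 + 7*k + 14)/24.
R(k) = B(k−1)·f(k)/C(k) = k*(k + 3)*(k + 5)*(k**2 + 7*k + 14)/(8*(3*k + 11)); s_k = R·t_k = 3*k*(-k**2 - 7*k - 14)/(8*(k**3 + 7*k**2 + 14*k + 8)).
Δs = 3*(-3*k - 11)/(k**5 + 15*k**4 + 85*k**3 + 225*k**2 + 274*k + 120), as required.

Yes. s_k = 3*k*(-k**2 - 7*k - 14)/(8*(k**3 + 7*k**2 + 14*k + 8)).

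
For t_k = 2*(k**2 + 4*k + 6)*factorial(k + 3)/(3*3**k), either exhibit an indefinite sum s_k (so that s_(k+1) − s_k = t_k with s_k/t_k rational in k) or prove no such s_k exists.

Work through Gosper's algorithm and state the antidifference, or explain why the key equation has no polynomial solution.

s_k = 2*(k + 2)*factorial(k + 3)/3**k

Ratio r(k) = (k + 4)*(4*k + (k + 1)**2 + 10)/(3*(k**2 + 4*k + 6)).
A = k/3 + 4/3, B = 1, C = k**2 + 4*k + 6.
f must satisfy (k/3 + 4/3)·f(k+1) − (1)·f(k) = k**2 + 4*k + 6.
Degrees (1,0,2) ⇒ d ≤ 1.
A polynomial solution: f(k) = 3*(k + 2).
R(k) = B(k−1)·f(k)/C(k) = 3*(k + 2)/(k**2 + 4*k + 6); s_k = R·t_k = 2*(k + 2)*factorial(k + 3)/3**k.
Verify: 2*(k**2 + 4*k + 6)*factorial(k + 3)/(3*3**k) matches t_k.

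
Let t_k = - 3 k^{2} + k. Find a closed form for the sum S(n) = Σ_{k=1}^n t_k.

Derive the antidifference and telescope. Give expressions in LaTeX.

r(k) = (-k + 3*(k + 1)**2 - 1)/(k*(3*k - 1)) after simplifying.
Normal form (A,B,C) = (1, 1, k**2 - k/3).
f must satisfy (1)·f(k+1) − (1)·f(k) = k**2 - k/3.
Bound: deg f ≤ 3.
Coefficient equations give f(k) = k*(k - 1)**2/3.
Certificate R = B(k−1)f/C = (k - 1)**2/(3*k - 1) gives s_k = k*(-k**2 + 2*k - 1).
Verify: k*(1 - 3*k) matches t_k.
s_(n+1) = n**2*(-n - 1) and s_(1) = 0, so S(n) = n**2*(-n - 1).

S(n) = n^{2} \left(- n - 1\right)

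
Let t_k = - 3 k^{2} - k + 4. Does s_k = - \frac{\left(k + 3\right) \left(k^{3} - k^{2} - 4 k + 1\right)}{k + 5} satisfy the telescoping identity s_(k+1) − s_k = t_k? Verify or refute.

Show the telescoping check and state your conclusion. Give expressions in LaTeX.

s_(k+1) = (k + 4)*(4*k - (k + 1)**3 + (k + 1)**2 + 3)/(k + 6)
s_(k+1) − s_k = 3*(-k**4 - 10*k**3 - 21*k**2 + 8*k + 26)/(k**2 + 11*k + 30)
(s_(k+1) − s_k) − t_k = 2*(2*k**3 + 17*k**2 + 5*k - 21)/(k**2 + 11*k + 30)

Invalid: residual \frac{2 \left(2 k^{3} + 17 k^{2} + 5 k - 21\right)}{k^{2} + 11 k + 30} ≠ 0.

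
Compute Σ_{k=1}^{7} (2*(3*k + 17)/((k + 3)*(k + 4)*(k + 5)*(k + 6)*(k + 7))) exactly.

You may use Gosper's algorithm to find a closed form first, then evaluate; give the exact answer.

Σ = 61/4620

The ratio is (k + 3)*(3*k + 20)/((k + 8)*(3*k + 17)).
So A=k + 3 and B=k + 8, with C=k + 17/3.
f must satisfy (k + 3)·f(k+1) − (k + 7)·f(k) = k + 17/3.
deg f ≤ 4 (via 1,1,1).
Coefficient equations give f(k) = k*(k + 5)*(k**2 + 13*k + 54)/216.
Then R = B(k−1)f/C = k*(k + 5)*(k + 7)*(k**2 + 13*k + 54)/(72*(3*k + 17)), so s_k = R(k)·t_k = k*(k**2 + 13*k + 54)/(36*(k**3 + 13*k**2 + 54*k + 72)).
Δs = 2*(3*k + 17)/(k**5 + 25*k**4 + 245*k**3 + 1175*k**2 + 2754*k + 2520), as required.
Evaluate s at k=8 and k=1: 37/1386 and 17/1260; difference 61/4620.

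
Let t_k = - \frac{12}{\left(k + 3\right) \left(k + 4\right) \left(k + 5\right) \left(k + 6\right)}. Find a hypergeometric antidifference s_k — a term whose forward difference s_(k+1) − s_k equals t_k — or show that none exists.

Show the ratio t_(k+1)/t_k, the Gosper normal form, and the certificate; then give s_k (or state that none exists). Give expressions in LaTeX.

t_(k+1)/t_k = (k + 3)/(k + 7).
Take A(k)=k + 3, B(k)=k + 7, C(k)=1.
Set up (k + 3)·f(k+1) − (k + 6)·f(k) − (1) = 0.
Degrees (1,1,0) ⇒ d ≤ 3.
A polynomial solution: f(k) = k*(k**2 + 12*k + 47)/180.
So s_k = (B(k−1)f/C)·t_k = (k*(k + 6)*(k**2 + 12*k + 47)/180)·t_k = k*(-k**2 - 12*k - 47)/(15*(k + 3)*(k + 4)*(k + 5)).
s_(k+1) − s_k = -12/(k**4 + 18*k**3 + 119*k**2 + 342*k + 360) = t_k.

s_k = \frac{k \left(- k^{2} - 12 k - 47\right)}{15 \left(k + 3\right) \left(k + 4\right) \left(k + 5\right)}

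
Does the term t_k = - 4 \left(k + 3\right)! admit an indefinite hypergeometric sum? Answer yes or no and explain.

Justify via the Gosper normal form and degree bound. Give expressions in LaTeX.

Step 1: r(k) = k + 4.
So A=k + 4 and B=1, with C=1.
Key eq: (k + 4)·f(k+1) = (1)·f(k) + (1).
Degrees (1,0,0) ⇒ d ≤ -1.
deg f ≤ -1 is impossible — no certificate.

No — t_k has no hypergeometric antidifference.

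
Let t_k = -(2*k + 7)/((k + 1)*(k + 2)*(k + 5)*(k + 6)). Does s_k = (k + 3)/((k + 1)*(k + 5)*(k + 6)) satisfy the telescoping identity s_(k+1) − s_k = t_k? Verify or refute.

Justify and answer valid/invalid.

Invalid: residual 9*(k + 3)/(k**5 + 21*k**4 + 163*k**3 + 567*k**2 + 844*k + 420) ≠ 0.

s_(k+1) = (k + 4)/((k + 2)*(k + 6)*(k + 7))
s_(k+1) − s_k = 2*(-k**2 - 6*k - 11)/(k**5 + 21*k**4 + 163*k**3 + 567*k**2 + 844*k + 420)
(s_(k+1) − s_k) − t_k = 9*(k + 3)/(k**5 + 21*k**4 + 163*k**3 + 567*k**2 + 844*k + 420)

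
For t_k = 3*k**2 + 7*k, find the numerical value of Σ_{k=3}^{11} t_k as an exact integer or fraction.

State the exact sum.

r(k) = (3*k**2 + 13*k + 10)/(k*(3*k + 7)) after simplifying.
So A=1 and B=1, with C=k**2 + 7*k/3.
Key eq: (1)·f(k+1) = (1)·f(k) + (k**2 + 7*k/3).
Degrees (0,0,2) ⇒ d ≤ 3.
Solving with deg f ≤ 3: f(k) = k*(k - 1)*(k + 3)/3.
R(k) = B(k−1)·f(k)/C(k) = (k - 1)*(k + 3)/(3*k + 7); s_k = R·t_k = k*(k**2 + 2*k - 3).
Verify: k*(3*k + 7) matches t_k.
Telescoping: Σ = s_(12) − s_(3) = 1980 − (36) = 1944.

Σ = 1944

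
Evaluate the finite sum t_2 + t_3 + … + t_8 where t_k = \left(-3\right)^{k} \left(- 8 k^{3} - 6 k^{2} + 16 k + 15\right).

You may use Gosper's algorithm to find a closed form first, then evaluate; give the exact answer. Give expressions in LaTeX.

Step 1: r(k) = 3*(-8*k**3 - 30*k**2 - 20*k + 17)/(8*k**3 + 6*k**2 - 16*k - 15).
Take A(k)=-3, B(k)=1, C(k)=k**3 + 3*k**2/4 - 2*k - 15/8.
Set up (-3)·f(k+1) − (1)·f(k) − (k**3 + 3*k**2/4 - 2*k - 15/8) = 0.
Bound: deg f ≤ 3.
Solving with deg f ≤ 3: f(k) = -k*(2*k**2 - 3*k - 4)/8.
Certificate R = B(k−1)f/C = -k*(2*k**2 - 3*k - 4)/(8*k**3 + 6*k**2 - 16*k - 15) gives s_k = (-3)**k*k*(2*k**2 - 3*k - 4).
Check: Δs_k = (-3)**k*(-8*k**3 - 6*k**2 + 16*k + 15). ✓
Σ_(k=2)^(8) t_k = s_(9) − s_(2) = -23206257 − (-36) = -23206221.

Σ = -23206221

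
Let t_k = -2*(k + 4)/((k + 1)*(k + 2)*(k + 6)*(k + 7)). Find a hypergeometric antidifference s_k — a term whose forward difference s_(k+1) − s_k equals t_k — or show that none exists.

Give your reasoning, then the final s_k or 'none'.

r(k) = (k + 1)*(k + 5)*(k + 6)/((k + 3)*(k + 4)*(k + 8)) after simplifying.
A = k + 1, B = k + 8, C = k**4 + 16*k**3 + 95*k**2 + 248*k + 240.
Set up (k + 1)·f(k+1) − (k + 7)·f(k) − (k**4 + 16*k**3 + 95*k**2 + 248*k + 240) = 0.
Degrees (1,1,4) ⇒ d ≤ 6.
Match coefficients ⇒ f(k) = k*(k + 2)*(k + 3)*(k + 4)*(k + 5)*(k + 7)/12.
Certificate R = B(k−1)f/C = k*(k + 2)*(k + 7)**2/(12*(k + 4)) gives s_k = k*(-k - 7)/(6*(k**2 + 7*k + 6)).
Verify: 2*(-k - 4)/(k**4 + 16*k**3 + 83*k**2 + 152*k + 84) matches t_k.

s_k = k*(-k - 7)/(6*(k**2 + 7*k + 6))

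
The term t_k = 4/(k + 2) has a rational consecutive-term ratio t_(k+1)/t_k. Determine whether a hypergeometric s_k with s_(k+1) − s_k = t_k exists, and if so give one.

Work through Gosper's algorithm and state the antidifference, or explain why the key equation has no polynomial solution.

no hypergeometric antidifference exists

t_(k+1)/t_k = (k + 2)/(k + 3).
A = k + 2, B = k + 3, C = 1.
Key eq: (k + 2)·f(k+1) = (k + 2)·f(k) + (1).
deg f ≤ 0 (via 1,1,0).
f = c0 ⇒ A·f(k+1) − B(k−1)·f(k) − C = -1. The system {-1 = 0} is inconsistent; no antidifference.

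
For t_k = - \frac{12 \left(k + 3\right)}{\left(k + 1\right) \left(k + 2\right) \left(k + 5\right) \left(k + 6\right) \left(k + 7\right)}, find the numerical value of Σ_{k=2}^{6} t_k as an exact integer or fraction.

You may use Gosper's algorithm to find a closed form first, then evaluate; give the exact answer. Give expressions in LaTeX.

Σ = -15/728

r(k) = (k + 1)*(k + 4)*(k + 5)/((k + 3)**2*(k + 8)) after simplifying.
Normal form (A,B,C) = (k + 1, k + 8, k**3 + 10*k**2 + 33*k + 36).
f must satisfy (k + 1)·f(k+1) − (k + 7)·f(k) = k**3 + 10*k**2 + 33*k + 36.
Bound: deg f ≤ 6.
Solve for f: f(k) = k*(k + 2)*(k + 3)*(k + 4)*(k**2 + 12*k + 41)/90 (degree 6 ≤ 6).
Then R = B(k−1)f/C = k*(k + 2)*(k + 7)*(k**2 + 12*k + 41)/(90*(k + 3)), so s_k = R(k)·t_k = 2*k*(-k**2 - 12*k - 41)/(15*(k**3 + 12*k**2 + 41*k + 30)).
Δs = 12*(-k - 3)/(k**5 + 21*k**4 + 163*k**3 + 567*k**2 + 844*k + 420), as required.
Telescoping: Σ = s_(7) − s_(2) = -203/1560 − (-23/210) = -15/728.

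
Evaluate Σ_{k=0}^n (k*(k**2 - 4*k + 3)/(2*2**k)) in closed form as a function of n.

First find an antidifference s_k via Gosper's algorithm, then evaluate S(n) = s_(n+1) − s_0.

Ratio r(k) = (k**2 - k - 2)/(2*(k**2 - 4*k + 3)).
So A=1/2 and B=1, with C=k**3 - 4*k**2 + 3*k.
Set up (1/2)·f(k+1) − (1)·f(k) − (k**3 - 4*k**2 + 3*k) = 0.
Degrees (0,0,3) ⇒ d ≤ 3.
Coefficient equations give f(k) = -2*(k**3 - k**2 + 4*k + 4).
Then R = B(k−1)f/C = -2*(k**3 - k**2 + 4*k + 4)/(k*(k - 3)*(k - 1)), so s_k = R(k)·t_k = (-k**3 + k**2 - 4*k - 4)/2**k.
s_(k+1) − s_k = k*(k**2 - 4*k + 3)/(2*2**k) = t_k.
Σ_(k=0)^n t_k = s_(n+1) − s_(0) = (2**(-n - 1)*(-n**3 - 2*n**2 - 5*n - 8)) − (-4), i.e. 2**(-n - 1)*(2**(n + 3) - n**3 - 2*n**2 - 5*n - 8).

S(n) = 2**(-n - 1)*(2**(n + 3) - n**3 - 2*n**2 - 5*n - 8)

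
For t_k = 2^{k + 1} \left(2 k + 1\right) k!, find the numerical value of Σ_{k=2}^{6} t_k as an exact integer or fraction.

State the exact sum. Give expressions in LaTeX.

Compute t_(k+1)/t_k: get 2*(k + 1)*(2*k + 3)/(2*k + 1).
A = 2*k + 2, B = 1, C = k + 1/2.
Need (2*k + 2)·f(k+1) − (1)·f(k) = k + 1/2.
Bound: deg f ≤ 0.
A polynomial solution: f(k) = 1/2.
So s_k = (B(k−1)f/C)·t_k = (1/(2*k + 1))·t_k = 2**(k + 1)*factorial(k).
Δs = 2**(k + 1)*(2*k + 1)*factorial(k), as required.
Σ_(k=2)^(6) t_k = s_(7) − s_(2) = 1290240 − (16) = 1290224.

Σ = 1290224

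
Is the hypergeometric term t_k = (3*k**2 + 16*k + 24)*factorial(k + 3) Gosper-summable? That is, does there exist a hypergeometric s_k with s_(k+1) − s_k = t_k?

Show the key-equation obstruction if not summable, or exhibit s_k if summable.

Yes. s_k = (3*k + 4)*factorial(k + 3).

Compute t_(k+1)/t_k: get (k + 4)*(16*k + 3*(k + 1)**2 + 40)/(3*k**2 + 16*k + 24).
Take A(k)=k + 4, B(k)=1, C(k)=k**2 + 16*k/3 + 8.
Key eq: (k + 4)·f(k+1) = (1)·f(k) + (k**2 + 16*k/3 + 8).
Degrees (1,0,2) ⇒ d ≤ 1.
Solving with deg f ≤ 1: f(k) = (3*k + 4)/3.
R(k) = B(k−1)·f(k)/C(k) = (3*k + 4)/(3*k**2 + 16*k + 24); s_k = R·t_k = (3*k + 4)*factorial(k + 3).
Verify: (3*k**2 + 16*k + 24)*factorial(k + 3) matches t_k.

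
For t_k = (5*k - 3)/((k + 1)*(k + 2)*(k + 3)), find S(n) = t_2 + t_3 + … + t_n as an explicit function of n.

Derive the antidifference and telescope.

S(n) = (11*n**2 - 5*n - 6)/(12*(n**2 + 5*n + 6))

Ratio r(k) = (k + 1)*(5*k + 2)/((k + 4)*(5*k - 3)).
So A=k + 1 and B=k + 4, with C=k - 3/5.
f must satisfy (k + 1)·f(k+1) − (k + 3)·f(k) = k - 3/5.
d = 2 from the (1,1,1) case.
Solving with deg f ≤ 2: f(k) = k*(k - 7)/10.
Then R = B(k−1)f/C = k*(k - 7)*(k + 3)/(2*(5*k - 3)), so s_k = R(k)·t_k = k*(k - 7)/(2*(k + 1)*(k + 2)).
s_(k+1) − s_k = (5*k - 3)/(k**3 + 6*k**2 + 11*k + 6) = t_k.
Evaluate: s_(n+1) = (n**2 - 5*n - 6)/(2*(n**2 + 5*n + 6)); subtract s_(2) = -5/12 ⇒ S(n) = (11*n**2 - 5*n - 6)/(12*(n**2 + 5*n + 6)).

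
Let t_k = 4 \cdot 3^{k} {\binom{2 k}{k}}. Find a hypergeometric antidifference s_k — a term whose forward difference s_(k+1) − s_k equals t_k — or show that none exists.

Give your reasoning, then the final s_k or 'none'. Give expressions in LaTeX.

Compute t_(k+1)/t_k: get 6*(2*k + 1)/(k + 1).
Normal form (A,B,C) = (12*k + 6, k + 1, 1).
f must satisfy (12*k + 6)·f(k+1) − (k)·f(k) = 1.
deg f ≤ -1 (via 1,1,0).
Bound -1 < 0, so the key equation has no polynomial solution.

none — t_k is not Gosper-summable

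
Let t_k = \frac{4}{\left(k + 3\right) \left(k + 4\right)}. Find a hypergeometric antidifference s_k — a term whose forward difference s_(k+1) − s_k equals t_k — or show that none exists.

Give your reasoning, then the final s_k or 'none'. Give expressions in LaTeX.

s_k = \frac{4 k}{3 \left(k + 3\right)}

The ratio is (k + 3)/(k + 5).
Take A(k)=k + 3, B(k)=k + 5, C(k)=1.
f must satisfy (k + 3)·f(k+1) − (k + 4)·f(k) = 1.
d = 1 from the (1,1,0) case.
Solving with deg f ≤ 1: f(k) = k/3.
Then R = B(k−1)f/C = k*(k + 4)/3, so s_k = R(k)·t_k = 4*k/(3*(k + 3)).
Δs = 4/(k**2 + 7*k + 12), as required.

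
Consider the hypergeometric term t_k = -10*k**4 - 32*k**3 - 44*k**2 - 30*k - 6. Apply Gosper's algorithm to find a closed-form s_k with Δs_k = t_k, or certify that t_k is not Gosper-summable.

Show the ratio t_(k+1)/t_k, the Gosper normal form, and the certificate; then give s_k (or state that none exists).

s_k = k*(-2*k**4 - 3*k**3 - 2*k**2 - k + 2)

The ratio is (5*k**4 + 36*k**3 + 100*k**2 + 127*k + 61)/(5*k**4 + 16*k**3 + 22*k**2 + 15*k + 3).
So A=1 and B=1, with C=k**4 + 16*k**3/5 + 22*k**2/5 + 3*k + 3/5.
Set up (1)·f(k+1) − (1)·f(k) − (k**4 + 16*k**3/5 + 22*k**2/5 + 3*k + 3/5) = 0.
deg f ≤ 5 (via 0,0,4).
Solve for f: f(k) = k*(2*k**4 + 3*k**3 + 2*k**2 + k - 2)/10 (degree 5 ≤ 5).
Then R = B(k−1)f/C = k*(2*k**4 + 3*k**3 + 2*k**2 + k - 2)/(2*(5*k**4 + 16*k**3 + 22*k**2 + 15*k + 3)), so s_k = R(k)·t_k = k*(-2*k**4 - 3*k**3 - 2*k**2 - k + 2).
Δs = -10*k**4 - 32*k**3 - 44*k**2 - 30*k - 6, as required.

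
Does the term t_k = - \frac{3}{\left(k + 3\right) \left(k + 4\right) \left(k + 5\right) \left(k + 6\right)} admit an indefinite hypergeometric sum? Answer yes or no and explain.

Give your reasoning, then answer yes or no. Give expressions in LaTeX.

Yes. s_k = \frac{k \left(- k^{2} - 12 k - 47\right)}{60 \left(k + 3\right) \left(k + 4\right) \left(k + 5\right)}.

Ratio r(k) = (k + 3)/(k + 7).
Factor: A=k + 3; B=k + 7; C=1.
f must satisfy (k + 3)·f(k+1) − (k + 6)·f(k) = 1.
From deg A=1, deg B=1, deg C=0: d=3.
Solve for f: f(k) = k*(k**2 + 12*k + 47)/180 (degree 3 ≤ 3).
Certificate R = B(k−1)f/C = k*(k + 6)*(k**2 + 12*k + 47)/180 gives s_k = k*(-k**2 - 12*k - 47)/(60*(k + 3)*(k + 4)*(k + 5)).
Check: Δs_k = -3/(k**4 + 18*k**3 + 119*k**2 + 342*k + 360). ✓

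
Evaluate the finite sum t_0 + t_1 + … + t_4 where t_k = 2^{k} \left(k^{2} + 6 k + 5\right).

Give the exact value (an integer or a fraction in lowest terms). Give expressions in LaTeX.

The ratio is 2*(k**2 + 8*k + 12)/(k**2 + 6*k + 5).
Normal form (A,B,C) = (2, 1, k**2 + 6*k + 5).
Key eq: (2)·f(k+1) = (1)·f(k) + (k**2 + 6*k + 5).
Degrees (0,0,2) ⇒ d ≤ 2.
Coefficient equations give f(k) = k**2 + 2*k - 1.
Certificate R = B(k−1)f/C = (k**2 + 2*k - 1)/((k + 1)*(k + 5)) gives s_k = 2**k*(k**2 + 2*k - 1).
Δs = 2**k*(k**2 + 6*k + 5), as required.
Σ_(k=0)^(4) t_k = s_(5) − s_(0) = 1088 − (-1) = 1089.

Σ = 1089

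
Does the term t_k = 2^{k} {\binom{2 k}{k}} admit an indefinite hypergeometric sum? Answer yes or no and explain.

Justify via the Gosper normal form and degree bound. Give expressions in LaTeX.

No — t_k has no hypergeometric antidifference.

t_(k+1)/t_k = 4*(2*k + 1)/(k + 1).
Take A(k)=8*k + 4, B(k)=k + 1, C(k)=1.
Solve (8*k + 4)·f(k+1) − (k)·f(k) = 1.
deg f ≤ -1 (via 1,1,0).
Negative degree bound (-1): no f exists, t_k not Gosper-summable.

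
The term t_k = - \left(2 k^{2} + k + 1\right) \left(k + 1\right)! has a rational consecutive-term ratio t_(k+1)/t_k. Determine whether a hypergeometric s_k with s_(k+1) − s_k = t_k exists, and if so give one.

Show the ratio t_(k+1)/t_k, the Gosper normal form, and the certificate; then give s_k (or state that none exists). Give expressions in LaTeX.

s_k = - \left(2 k - 3\right) \left(k + 1\right)!

Ratio r(k) = (k + 2)*(k + 2*(k + 1)**2 + 2)/(2*k**2 + k + 1).
Normal form (A,B,C) = (k + 2, 1, k**2 + k/2 + 1/2).
Solve (k + 2)·f(k+1) − (1)·f(k) = k**2 + k/2 + 1/2.
Degrees (1,0,2) ⇒ d ≤ 1.
Solve for f: f(k) = (2*k - 3)/2 (degree 1 ≤ 1).
Then R = B(k−1)f/C = (2*k - 3)/(2*k**2 + k + 1), so s_k = R(k)·t_k = -(2*k - 3)*factorial(k + 1).
Verify: -(2*k**2 + k + 1)*factorial(k + 1) matches t_k.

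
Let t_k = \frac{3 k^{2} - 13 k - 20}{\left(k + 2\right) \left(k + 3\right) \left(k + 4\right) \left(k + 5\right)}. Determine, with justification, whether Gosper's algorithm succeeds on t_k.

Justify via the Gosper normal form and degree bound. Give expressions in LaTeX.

Yes. s_k = \frac{k \left(- k^{2} - 27 k - 32\right)}{6 \left(k + 2\right) \left(k + 3\right) \left(k + 4\right)}.

Step 1: r(k) = (k + 2)*(13*k - 3*(k + 1)**2 + 33)/((k + 6)*(-3*k**2 + 13*k + 20)).
So A=k + 2 and B=k + 6, with C=k**2 - 13*k/3 - 20/3.
Set up (k + 2)·f(k+1) − (k + 5)·f(k) − (k**2 - 13*k/3 - 20/3) = 0.
Bound: deg f ≤ 3.
Solving with deg f ≤ 3: f(k) = -k*(k**2 + 27*k + 32)/18.
R(k) = B(k−1)·f(k)/C(k) = -k*(k + 5)*(k**2 + 27*k + 32)/(6*(3*k**2 - 13*k - 20)); s_k = R·t_k = k*(-k**2 - 27*k - 32)/(6*(k + 2)*(k + 3)*(k + 4)).
Δs = (3*k**2 - 13*k - 20)/(k**4 + 14*k**3 + 71*k**2 + 154*k + 120), as required.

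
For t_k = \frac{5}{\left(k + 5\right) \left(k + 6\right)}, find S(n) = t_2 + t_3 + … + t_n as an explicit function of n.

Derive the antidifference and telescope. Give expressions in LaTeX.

S(n) = \frac{5 \left(n - 1\right)}{7 \left(n + 6\right)}

t_(k+1)/t_k = (k + 5)/(k + 7).
Factor: A=k + 5; B=k + 7; C=1.
Need (k + 5)·f(k+1) − (k + 6)·f(k) = 1.
Bound: deg f ≤ 1.
Match coefficients ⇒ f(k) = k/5.
Then R = B(k−1)f/C = k*(k + 6)/5, so s_k = R(k)·t_k = k/(k + 5).
Check: Δs_k = 5/(k**2 + 11*k + 30). ✓
Σ_(k=2)^n t_k = s_(n+1) − s_(2) = ((n + 1)/(n + 6)) − (2/7), i.e. 5*(n - 1)/(7*(n + 6)).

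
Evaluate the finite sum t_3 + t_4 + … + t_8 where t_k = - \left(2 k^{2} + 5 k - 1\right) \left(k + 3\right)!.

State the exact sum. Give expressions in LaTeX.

t_(k+1)/t_k = (k + 4)*(5*k + 2*(k + 1)**2 + 4)/(2*k**2 + 5*k - 1).
So A=k + 4 and B=1, with C=k**2 + 5*k/2 - 1/2.
Set up (k + 4)·f(k+1) − (1)·f(k) − (k**2 + 5*k/2 - 1/2) = 0.
Bound: deg f ≤ 1.
Match coefficients ⇒ f(k) = (2*k - 3)/2.
R(k) = B(k−1)·f(k)/C(k) = (2*k - 3)/(2*k**2 + 5*k - 1); s_k = R·t_k = -(2*k - 3)*factorial(k + 3).
s_(k+1) − s_k = -(2*k**2 + 5*k - 1)*factorial(k + 3) = t_k.
Telescoping: Σ = s_(9) − s_(3) = -7185024000 − (-2160) = -7185021840.

Σ = -7185021840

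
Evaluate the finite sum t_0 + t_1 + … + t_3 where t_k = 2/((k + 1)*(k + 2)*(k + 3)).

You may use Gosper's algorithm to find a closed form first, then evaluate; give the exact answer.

t_(k+1)/t_k = (k + 1)/(k + 4).
Factor: A=k + 1; B=k + 4; C=1.
Need (k + 1)·f(k+1) − (k + 3)·f(k) = 1.
Bound: deg f ≤ 2.
A polynomial solution: f(k) = k*(k + 3)/4.
R(k) = B(k−1)·f(k)/C(k) = k*(k + 3)**2/4; s_k = R·t_k = k*(k + 3)/(2*(k + 1)*(k + 2)).
Check: Δs_k = 2/(k**3 + 6*k**2 + 11*k + 6). ✓
Telescoping: Σ = s_(4) − s_(0) = 7/15 − (0) = 7/15.

Σ = 7/15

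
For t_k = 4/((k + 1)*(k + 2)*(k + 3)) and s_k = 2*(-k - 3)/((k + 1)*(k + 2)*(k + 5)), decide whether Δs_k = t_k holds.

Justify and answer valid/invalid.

Invalid: residual 4*(-3*k - 13)/(k**5 + 17*k**4 + 107*k**3 + 307*k**2 + 396*k + 180) ≠ 0.

s_(k+1) = 2*(-k - 4)/((k + 2)*(k + 3)*(k + 6))
s_(k+1) − s_k = 4*(k**2 + 8*k + 17)/(k**5 + 17*k**4 + 107*k**3 + 307*k**2 + 396*k + 180)
(s_(k+1) − s_k) − t_k = 4*(-3*k - 13)/(k**5 + 17*k**4 + 107*k**3 + 307*k**2 + 396*k + 180)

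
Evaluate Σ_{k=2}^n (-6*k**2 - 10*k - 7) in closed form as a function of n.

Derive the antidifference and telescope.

S(n) = -2*n**3 - 8*n**2 - 13*n + 23

Compute t_(k+1)/t_k: get (6*k**2 + 22*k + 23)/(6*k**2 + 10*k + 7).
Take A(k)=1, B(k)=1, C(k)=k**2 + 5*k/3 + 7/6.
Need (1)·f(k+1) − (1)·f(k) = k**2 + 5*k/3 + 7/6.
From deg A=0, deg B=0, deg C=2: d=3.
Coefficient equations give f(k) = k*(2*k**2 + 2*k + 3)/6.
Certificate R = B(k−1)f/C = k*(2*k**2 + 2*k + 3)/(6*k**2 + 10*k + 7) gives s_k = k*(-2*k**2 - 2*k - 3).
s_(k+1) − s_k = -6*k**2 - 10*k - 7 = t_k.
Σ_(k=2)^n t_k = s_(n+1) − s_(2) = (-2*n**3 - 8*n**2 - 13*n - 7) − (-30), i.e. -2*n**3 - 8*n**2 - 13*n + 23.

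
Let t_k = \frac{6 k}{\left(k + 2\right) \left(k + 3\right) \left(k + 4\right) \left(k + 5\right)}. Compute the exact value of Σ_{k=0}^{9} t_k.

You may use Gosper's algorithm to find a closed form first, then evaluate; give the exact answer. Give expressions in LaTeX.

Σ = 25/364

r(k) = (k + 1)*(k + 2)/(k*(k + 6)) after simplifying.
Gosper form: A/B · C(k+1)/C(k) with A=k + 2, B=k + 6, C=k.
Need (k + 2)·f(k+1) − (k + 5)·f(k) = k.
deg f ≤ 3 (via 1,1,1).
Solving with deg f ≤ 3: f(k) = k*(k - 1)*(k + 10)/72.
So s_k = (B(k−1)f/C)·t_k = ((k - 1)*(k + 5)*(k + 10)/72)·t_k = k*(k**2 + 9*k - 10)/(12*(k + 2)*(k + 3)*(k + 4)).
Δs = 6*k/(k**4 + 14*k**3 + 71*k**2 + 154*k + 120), as required.
Σ_(k=0)^(9) t_k = s_(10) − s_(0) = 25/364 − (0) = 25/364.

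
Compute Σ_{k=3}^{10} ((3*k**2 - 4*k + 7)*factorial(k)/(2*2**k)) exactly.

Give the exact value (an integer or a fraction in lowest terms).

Σ = 4521795/8

The ratio is (k + 1)*(-4*k + 3*(k + 1)**2 + 3)/(2*(3*k**2 - 4*k + 7)).
Normal form (A,B,C) = (k/2 + 1/2, 1, k**2 - 4*k/3 + 7/3).
Solve (k/2 + 1/2)·f(k+1) − (1)·f(k) = k**2 - 4*k/3 + 7/3.
Degrees (1,0,2) ⇒ d ≤ 1.
Coefficient equations give f(k) = 2*(3*k - 4)/3.
So s_k = (B(k−1)f/C)·t_k = (2*(3*k - 4)/(3*k**2 - 4*k + 7))·t_k = (3*k - 4)*factorial(k)/2**k.
Check: Δs_k = (3*k**2 - 4*k + 7)*factorial(k)/(2*2**k). ✓
Evaluate s at k=11 and k=3: 4521825/8 and 15/4; difference 4521795/8.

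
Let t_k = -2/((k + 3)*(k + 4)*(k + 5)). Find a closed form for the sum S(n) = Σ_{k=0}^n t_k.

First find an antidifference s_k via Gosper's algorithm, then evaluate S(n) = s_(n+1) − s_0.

S(n) = (-n**2 - 9*n - 8)/(12*(n**2 + 9*n + 20))

Compute t_(k+1)/t_k: get (k + 3)/(k + 6).
A = k + 3, B = k + 6, C = 1.
Key eq: (k + 3)·f(k+1) = (k + 5)·f(k) + (1).
Bound: deg f ≤ 2.
Match coefficients ⇒ f(k) = k*(k + 7)/24.
Get s_k = R·t_k = k*(-k - 7)/(12*(k + 3)*(k + 4)) with R(k) = B(k−1)f(k)/C(k) = k*(k + 5)*(k + 7)/24.
Check: Δs_k = -2/(k**3 + 12*k**2 + 47*k + 60). ✓
Evaluate: s_(n+1) = (-n**2 - 9*n - 8)/(12*(n**2 + 9*n + 20)); subtract s_(0) = 0 ⇒ S(n) = (-n**2 - 9*n - 8)/(12*(n**2 + 9*n + 20)).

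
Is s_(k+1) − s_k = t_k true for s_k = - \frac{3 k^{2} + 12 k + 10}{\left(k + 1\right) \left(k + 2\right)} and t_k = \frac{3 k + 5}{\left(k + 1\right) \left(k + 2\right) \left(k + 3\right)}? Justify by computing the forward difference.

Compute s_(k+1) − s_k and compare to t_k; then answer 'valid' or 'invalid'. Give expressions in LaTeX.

Valid: the claim telescopes to t_k.

s_(k+1) = (-12*k - 3*(k + 1)**2 - 22)/((k + 2)*(k + 3))
s_(k+1) − s_k = (3*k + 5)/(k**3 + 6*k**2 + 11*k + 6)
(s_(k+1) − s_k) − t_k = 0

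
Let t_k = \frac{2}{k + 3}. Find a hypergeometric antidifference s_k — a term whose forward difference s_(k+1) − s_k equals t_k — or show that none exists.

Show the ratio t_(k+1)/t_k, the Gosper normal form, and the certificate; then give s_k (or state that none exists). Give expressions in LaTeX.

t_(k+1)/t_k = (k + 3)/(k + 4).
Normal form (A,B,C) = (k + 3, k + 4, 1).
Need (k + 3)·f(k+1) − (k + 3)·f(k) = 1.
Degrees (1,1,0) ⇒ d ≤ 0.
Write f(k) = c0. Then LHS − RHS = -1, requiring -1 = 0: contradictory. No certificate.

none — t_k is not Gosper-summable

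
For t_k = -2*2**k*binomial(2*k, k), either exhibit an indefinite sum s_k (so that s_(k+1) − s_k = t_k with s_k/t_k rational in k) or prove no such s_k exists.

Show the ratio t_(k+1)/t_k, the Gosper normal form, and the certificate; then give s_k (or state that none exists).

The ratio is 4*(2*k + 1)/(k + 1).
So A=8*k + 4 and B=k + 1, with C=1.
Need (8*k + 4)·f(k+1) − (k)·f(k) = 1.
From deg A=1, deg B=1, deg C=0: d=-1.
deg f ≤ -1 is impossible — no certificate.

none (Gosper's algorithm certifies no s_k)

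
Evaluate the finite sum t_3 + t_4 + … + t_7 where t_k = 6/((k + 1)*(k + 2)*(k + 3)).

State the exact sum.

Σ = 7/60

Ratio r(k) = (k + 1)/(k + 4).
So A=k + 1 and B=k + 4, with C=1.
f must satisfy (k + 1)·f(k+1) − (k + 3)·f(k) = 1.
Bound: deg f ≤ 2.
Solving with deg f ≤ 2: f(k) = k*(k + 3)/4.
So s_k = (B(k−1)f/C)·t_k = (k*(k + 3)**2/4)·t_k = 3*k*(k + 3)/(2*(k + 1)*(k + 2)).
Δs = 6/(k**3 + 6*k**2 + 11*k + 6), as required.
Evaluate s at k=8 and k=3: 22/15 and 27/20; difference 7/60.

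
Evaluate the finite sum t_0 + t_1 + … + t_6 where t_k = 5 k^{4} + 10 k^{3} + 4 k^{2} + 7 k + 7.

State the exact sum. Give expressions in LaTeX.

Σ = 16345

Step 1: r(k) = (5*k**4 + 30*k**3 + 64*k**2 + 65*k + 33)/(5*k**4 + 10*k**3 + 4*k**2 + 7*k + 7).
Take A(k)=1, B(k)=1, C(k)=k**4 + 2*k**3 + 4*k**2/5 + 7*k/5 + 7/5.
f must satisfy (1)·f(k+1) − (1)·f(k) = k**4 + 2*k**3 + 4*k**2/5 + 7*k/5 + 7/5.
deg f ≤ 5 (via 0,0,4).
Coefficient equations give f(k) = k*(k**4 - 2*k**2 + 4*k + 4)/5.
Get s_k = R·t_k = k*(k**4 - 2*k**2 + 4*k + 4) with R(k) = B(k−1)f(k)/C(k) = k*(k**4 - 2*k**2 + 4*k + 4)/(5*k**4 + 10*k**3 + 4*k**2 + 7*k + 7).
s_(k+1) − s_k = 5*k**4 + 10*k**3 + 4*k**2 + 7*k + 7 = t_k.
Evaluate s at k=7 and k=0: 16345 and 0; difference 16345.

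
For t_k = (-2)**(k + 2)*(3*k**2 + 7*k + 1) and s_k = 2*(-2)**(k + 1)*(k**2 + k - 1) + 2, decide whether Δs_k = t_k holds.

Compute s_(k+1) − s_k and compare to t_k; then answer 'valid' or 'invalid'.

s_(k+1) = 2*(-2)**(k + 2)*(k + (k + 1)**2) + 2
s_(k+1) − s_k = (-2)**(k + 2)*(3*k**2 + 7*k + 1)
(s_(k+1) − s_k) − t_k = 0

Valid — Δs_k = t_k.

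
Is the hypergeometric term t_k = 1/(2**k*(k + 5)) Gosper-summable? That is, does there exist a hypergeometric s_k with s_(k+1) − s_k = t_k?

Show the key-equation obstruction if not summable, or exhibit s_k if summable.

No — key equation has no polynomial f.

Ratio r(k) = (k + 5)/(2*(k + 6)).
So A=k/2 + 5/2 and B=k + 6, with C=1.
Solve (k/2 + 5/2)·f(k+1) − (k + 5)·f(k) = 1.
deg f ≤ -1 (via 1,1,0).
Bound -1 < 0, so the key equation has no polynomial solution.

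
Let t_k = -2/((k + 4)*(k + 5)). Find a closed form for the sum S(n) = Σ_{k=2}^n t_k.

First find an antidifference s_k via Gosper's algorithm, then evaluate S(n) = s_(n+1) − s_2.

Step 1: r(k) = (k + 4)/(k + 6).
So A=k + 4 and B=k + 6, with C=1.
Solve (k + 4)·f(k+1) − (k + 5)·f(k) = 1.
From deg A=1, deg B=1, deg C=0: d=1.
Solve for f: f(k) = k/4 (degree 1 ≤ 1).
So s_k = (B(k−1)f/C)·t_k = (k*(k + 5)/4)·t_k = -k/(2*k + 8).
Check: Δs_k = -2/(k**2 + 9*k + 20). ✓
Evaluate: s_(n+1) = (-n - 1)/(2*(n + 5)); subtract s_(2) = -1/6 ⇒ S(n) = (1 - n)/(3*(n + 5)).

S(n) = (1 - n)/(3*(n + 5))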